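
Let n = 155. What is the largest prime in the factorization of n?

31

155 = 5 · 31
31 is prime.
So 155 = 5 · 31; the largest prime factor is 31.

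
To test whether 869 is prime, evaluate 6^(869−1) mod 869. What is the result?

840

6^1 ≡ 6 (mod 869)
6^2 ≡ 6^2 = 36 ≡ 36 (mod 869)
6^4 ≡ 36^2 = 1296 ≡ 427 (mod 869)
6^8 ≡ 427^2 = 182329 ≡ 708 (mod 869)
6^16 ≡ 708^2 = 501264 ≡ 720 (mod 869)
6^32 ≡ 720^2 = 518400 ≡ 476 (mod 869)
6^64 ≡ 476^2 = 226576 ≡ 636 (mod 869)
6^128 ≡ 636^2 = 404496 ≡ 411 (mod 869)
6^256 ≡ 411^2 = 168921 ≡ 335 (mod 869)
6^512 ≡ 335^2 = 112225 ≡ 124 (mod 869)
868 = 512 + 256 + 64 + 32 + 4 in binary powers of 2.
So 6^868 ≡ 124 · 335 · 636 · 476 · 427 ≡ 840 (mod 869).
Since 840 ≠ 1, base 6 is a Fermat witness: 869 is composite.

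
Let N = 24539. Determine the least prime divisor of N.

24539 is odd.
Digit sum 23, not divisible by 3.
Ends in 9: not divisible by 5.
7: 24539 = 7·3505 + 4
11: 24539 = 11·2230 + 9
13: 24539 = 13·1887 + 8
17: 24539 = 17·1443 + 8
19: 24539 = 19·1291 + 10
23: 24539 = 23·1066 + 21
29: 24539 = 29·846 + 5
31: 24539 = 31·791 + 18
37: 24539 = 37·663 + 8
41: 24539 = 41·598 + 21
43: 24539 = 43·570 + 29
47: 24539 = 47·522 + 5
53: 24539 = 53·463

53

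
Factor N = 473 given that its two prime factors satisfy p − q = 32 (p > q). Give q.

Since p = q + 32, we have 473 = q(q + 32), so q² + 32q − 473 = 0.
Discriminant: 32² + 4·473 = 1024 + 1892 = 2916; √2916 = 54.
q = (−32 + 54)/2 = 11, and p = q + 32 = 43.
Check: 11 · 43 = 473.

11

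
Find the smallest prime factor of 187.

11

187 is odd.
Digit sum 16, not divisible by 3.
Ends in 7: not divisible by 5.
7: 187 = 7·26 + 5
11: 187 = 11·17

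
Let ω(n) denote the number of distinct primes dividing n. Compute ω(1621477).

5

1621477 = 11 · 147407
147407 = 13 · 11339
11339 = 17 · 667
667 = 23 · 29
1621477 = 11 · 13 · 17 · 23 · 29, which has 5 distinct prime factors.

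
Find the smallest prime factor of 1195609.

23

1195609 is odd.
Digit sum 31, not divisible by 3.
Ends in 9: not divisible by 5.
7: 1195609 = 7·170801 + 2
11: 1195609 = 11·108691 + 8
13: 1195609 = 13·91969 + 12
17: 1195609 = 17·70329 + 16
19: 1195609 = 19·62926 + 15
23: 1195609 = 23·51983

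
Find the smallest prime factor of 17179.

17179 is odd.
Digit sum 25, not divisible by 3.
Ends in 9: not divisible by 5.
7: 17179 = 7·2454 + 1
11: 17179 = 11·1561 + 8
13: 17179 = 13·1321 + 6
17: 17179 = 17·1010 + 9
19: 17179 = 19·904 + 3
23: 17179 = 23·746 + 21
29: 17179 = 29·592 + 11
31: 17179 = 31·554 + 5
37: 17179 = 37·464 + 11
41: 17179 = 41·419

41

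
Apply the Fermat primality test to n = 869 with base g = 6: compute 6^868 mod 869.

840

6^1 ≡ 6 (mod 869)
6^2 ≡ 6^2 = 36 ≡ 36 (mod 869)
6^4 ≡ 36^2 = 1296 ≡ 427 (mod 869)
6^8 ≡ 427^2 = 182329 ≡ 708 (mod 869)
6^16 ≡ 708^2 = 501264 ≡ 720 (mod 869)
6^32 ≡ 720^2 = 518400 ≡ 476 (mod 869)
6^64 ≡ 476^2 = 226576 ≡ 636 (mod 869)
6^128 ≡ 636^2 = 404496 ≡ 411 (mod 869)
6^256 ≡ 411^2 = 168921 ≡ 335 (mod 869)
6^512 ≡ 335^2 = 112225 ≡ 124 (mod 869)
868 = 512 + 256 + 64 + 32 + 4 in binary powers of 2.
So 6^868 ≡ 124 · 335 · 636 · 476 · 427 ≡ 840 (mod 869).
Since 840 ≠ 1, base 6 is a Fermat witness: 869 is composite.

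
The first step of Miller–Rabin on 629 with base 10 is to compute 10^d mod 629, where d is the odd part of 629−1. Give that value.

232

629 − 1 = 628 = 2^2 · 157, so d = 157.
10^1 ≡ 10 (mod 629)
10^2 ≡ 10^2 = 100 ≡ 100 (mod 629)
10^4 ≡ 100^2 = 10000 ≡ 565 (mod 629)
10^8 ≡ 565^2 = 319225 ≡ 322 (mod 629)
10^16 ≡ 322^2 = 103684 ≡ 528 (mod 629)
10^32 ≡ 528^2 = 278784 ≡ 137 (mod 629)
10^64 ≡ 137^2 = 18769 ≡ 528 (mod 629)
10^128 ≡ 528^2 = 278784 ≡ 137 (mod 629)
157 = 128 + 16 + 8 + 4 + 1 in binary powers of 2.
So 10^157 ≡ 137 · 528 · 322 · 565 · 10 ≡ 232 (mod 629).
Squaring chain: 232 → 359; never reaches −1, so base 10 is a Miller–Rabin witness that 629 is composite.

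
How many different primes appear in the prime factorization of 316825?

4

316825 = 5^2 · 12673
12673 = 19 · 667
667 = 23 · 29
316825 = 5^2 · 19 · 23 · 29, which has 4 distinct prime factors.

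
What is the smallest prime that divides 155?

155 is odd.
Digit sum 11, not divisible by 3.
Ends in 5: divisible by 5.

5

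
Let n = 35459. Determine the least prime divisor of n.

59

35459 is odd.
Digit sum 26, not divisible by 3.
Ends in 9: not divisible by 5.
7: 35459 = 7·5065 + 4
11: 35459 = 11·3223 + 6
13: 35459 = 13·2727 + 8
17: 35459 = 17·2085 + 14
19: 35459 = 19·1866 + 5
23: 35459 = 23·1541 + 16
29: 35459 = 29·1222 + 21
31: 35459 = 31·1143 + 26
37: 35459 = 37·958 + 13
41: 35459 = 41·864 + 35
43: 35459 = 43·824 + 27
47: 35459 = 47·754 + 21
53: 35459 = 53·669 + 2
59: 35459 = 59·601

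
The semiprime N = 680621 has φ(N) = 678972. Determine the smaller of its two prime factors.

823

φ(n) = (p−1)(q−1) = n − (p+q) + 1, so p + q = 680621 − 678972 + 1 = 1650.
p and q are the roots of t² − 1650t + 680621 = 0.
Discriminant: 1650² − 4·680621 = 2722500 − 2722484 = 16; √16 = 4.
q = (1650 − 4)/2 = 823, p = (1650 + 4)/2 = 827.
Check: 823 · 827 = 680621.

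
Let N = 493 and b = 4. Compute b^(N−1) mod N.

4^1 ≡ 4 (mod 493)
4^2 ≡ 4^2 = 16 ≡ 16 (mod 493)
4^4 ≡ 16^2 = 256 ≡ 256 (mod 493)
4^8 ≡ 256^2 = 65536 ≡ 460 (mod 493)
4^16 ≡ 460^2 = 211600 ≡ 103 (mod 493)
4^32 ≡ 103^2 = 10609 ≡ 256 (mod 493)
4^64 ≡ 256^2 = 65536 ≡ 460 (mod 493)
4^128 ≡ 460^2 = 211600 ≡ 103 (mod 493)
4^256 ≡ 103^2 = 10609 ≡ 256 (mod 493)
492 = 256 + 128 + 64 + 32 + 8 + 4 in binary powers of 2.
So 4^492 ≡ 256 · 103 · 460 · 256 · 460 · 256 ≡ 103 (mod 493).
Since 103 ≠ 1, base 4 is a Fermat witness: 493 is composite.

103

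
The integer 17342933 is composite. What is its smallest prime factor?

17342933 is odd.
Digit sum 32, not divisible by 3.
Ends in 3: not divisible by 5.
7: 17342933 = 7·2477561 + 6
11: 17342933 = 11·1576630 + 3
13: 17342933 = 13·1334071 + 10
17: 17342933 = 17·1020172 + 9
19: 17342933 = 19·912785 + 18
23: 17342933 = 23·754040 + 13
29: 17342933 = 29·598032 + 5
31: 17342933 = 31·559449 + 14
37: 17342933 = 37·468727 + 34
41: 17342933 = 41·422998 + 15
43: 17342933 = 43·403324 + 1
47: 17342933 = 47·368998 + 27
53: 17342933 = 53·327225 + 8
59: 17342933 = 59·293948 + 1
61: 17342933 = 61·284310 + 23
67: 17342933 = 67·258849 + 50
71: 17342933 = 71·244266 + 47
73: 17342933 = 73·237574 + 31
79: 17342933 = 79·219530 + 63
83: 17342933 = 83·208951

83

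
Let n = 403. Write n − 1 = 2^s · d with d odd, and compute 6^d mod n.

278

403 − 1 = 402 = 2^1 · 201, so d = 201.
6^1 ≡ 6 (mod 403)
6^2 ≡ 6^2 = 36 ≡ 36 (mod 403)
6^4 ≡ 36^2 = 1296 ≡ 87 (mod 403)
6^8 ≡ 87^2 = 7569 ≡ 315 (mod 403)
6^16 ≡ 315^2 = 99225 ≡ 87 (mod 403)
6^32 ≡ 87^2 = 7569 ≡ 315 (mod 403)
6^64 ≡ 315^2 = 99225 ≡ 87 (mod 403)
6^128 ≡ 87^2 = 7569 ≡ 315 (mod 403)
201 = 128 + 64 + 8 + 1 in binary powers of 2.
So 6^201 ≡ 315 · 87 · 315 · 6 ≡ 278 (mod 403).
Squaring chain: 278; never reaches −1, so base 6 is a Miller–Rabin witness that 403 is composite.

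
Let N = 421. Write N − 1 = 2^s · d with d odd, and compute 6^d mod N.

421 − 1 = 420 = 2^2 · 105, so d = 105.
6^1 ≡ 6 (mod 421)
6^2 ≡ 6^2 = 36 ≡ 36 (mod 421)
6^4 ≡ 36^2 = 1296 ≡ 33 (mod 421)
6^8 ≡ 33^2 = 1089 ≡ 247 (mod 421)
6^16 ≡ 247^2 = 61009 ≡ 385 (mod 421)
6^32 ≡ 385^2 = 148225 ≡ 33 (mod 421)
6^64 ≡ 33^2 = 1089 ≡ 247 (mod 421)
105 = 64 + 32 + 8 + 1 in binary powers of 2.
So 6^105 ≡ 247 · 33 · 247 · 6 ≡ 29 (mod 421).
Squaring chain: 29 → 420; reaches −1, so base 6 does not prove 421 composite.

29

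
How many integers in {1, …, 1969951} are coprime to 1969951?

Factor: 1969951 = 59 · 173 · 193.
φ(1969951) = (59−1) · (173−1) · (193−1) = 58 · 172 · 192 = 1915392.

1915392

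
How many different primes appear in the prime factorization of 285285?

6

285285 = 3 · 95095
95095 = 5 · 19019
19019 = 7 · 2717
2717 = 11 · 247
247 = 13 · 19
285285 = 3 · 5 · 7 · 11 · 13 · 19, which has 6 distinct prime factors.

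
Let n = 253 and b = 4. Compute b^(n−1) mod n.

236

4^1 ≡ 4 (mod 253)
4^2 ≡ 4^2 = 16 ≡ 16 (mod 253)
4^4 ≡ 16^2 = 256 ≡ 3 (mod 253)
4^8 ≡ 3^2 = 9 ≡ 9 (mod 253)
4^16 ≡ 9^2 = 81 ≡ 81 (mod 253)
4^32 ≡ 81^2 = 6561 ≡ 236 (mod 253)
4^64 ≡ 236^2 = 55696 ≡ 36 (mod 253)
4^128 ≡ 36^2 = 1296 ≡ 31 (mod 253)
252 = 128 + 64 + 32 + 16 + 8 + 4 in binary powers of 2.
So 4^252 ≡ 31 · 36 · 236 · 81 · 9 · 3 ≡ 236 (mod 253).
Since 236 ≠ 1, base 4 is a Fermat witness: 253 is composite.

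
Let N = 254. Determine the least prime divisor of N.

2

254 is even: 2 divides it.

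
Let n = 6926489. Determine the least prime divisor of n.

61

6926489 is odd.
Digit sum 44, not divisible by 3.
Ends in 9: not divisible by 5.
7: 6926489 = 7·989498 + 3
11: 6926489 = 11·629680 + 9
13: 6926489 = 13·532806 + 11
17: 6926489 = 17·407440 + 9
19: 6926489 = 19·364552 + 1
23: 6926489 = 23·301151 + 16
29: 6926489 = 29·238844 + 13
31: 6926489 = 31·223435 + 4
37: 6926489 = 37·187202 + 15
41: 6926489 = 41·168938 + 31
43: 6926489 = 43·161081 + 6
47: 6926489 = 47·147372 + 5
53: 6926489 = 53·130688 + 25
59: 6926489 = 59·117398 + 7
61: 6926489 = 61·113549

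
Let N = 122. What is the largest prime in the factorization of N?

122 = 2 · 61
61 is prime.
So 122 = 2 · 61; the largest prime factor is 61.

61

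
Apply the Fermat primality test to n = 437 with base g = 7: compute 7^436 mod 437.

7^1 ≡ 7 (mod 437)
7^2 ≡ 7^2 = 49 ≡ 49 (mod 437)
7^4 ≡ 49^2 = 2401 ≡ 216 (mod 437)
7^8 ≡ 216^2 = 46656 ≡ 334 (mod 437)
7^16 ≡ 334^2 = 111556 ≡ 121 (mod 437)
7^32 ≡ 121^2 = 14641 ≡ 220 (mod 437)
7^64 ≡ 220^2 = 48400 ≡ 330 (mod 437)
7^128 ≡ 330^2 = 108900 ≡ 87 (mod 437)
7^256 ≡ 87^2 = 7569 ≡ 140 (mod 437)
436 = 256 + 128 + 32 + 16 + 4 in binary powers of 2.
So 7^436 ≡ 140 · 87 · 220 · 121 · 216 ≡ 64 (mod 437).
Since 64 ≠ 1, base 7 is a Fermat witness: 437 is composite.

64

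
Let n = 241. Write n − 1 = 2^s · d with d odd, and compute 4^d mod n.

64

241 − 1 = 240 = 2^4 · 15, so d = 15.
4^1 ≡ 4 (mod 241)
4^2 ≡ 4^2 = 16 ≡ 16 (mod 241)
4^4 ≡ 16^2 = 256 ≡ 15 (mod 241)
4^8 ≡ 15^2 = 225 ≡ 225 (mod 241)
15 = 8 + 4 + 2 + 1 in binary powers of 2.
So 4^15 ≡ 225 · 15 · 16 · 4 ≡ 64 (mod 241).
Squaring chain: 64 → 240 → 1 → 1; reaches −1, so base 4 does not prove 241 composite.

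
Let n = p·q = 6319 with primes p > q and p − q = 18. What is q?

Since p = q + 18, we have 6319 = q(q + 18), so q² + 18q − 6319 = 0.
Discriminant: 18² + 4·6319 = 324 + 25276 = 25600; √25600 = 160.
q = (−18 + 160)/2 = 71, and p = q + 18 = 89.
Check: 71 · 89 = 6319.

71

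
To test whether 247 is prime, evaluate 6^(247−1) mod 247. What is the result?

6^1 ≡ 6 (mod 247)
6^2 ≡ 6^2 = 36 ≡ 36 (mod 247)
6^4 ≡ 36^2 = 1296 ≡ 61 (mod 247)
6^8 ≡ 61^2 = 3721 ≡ 16 (mod 247)
6^16 ≡ 16^2 = 256 ≡ 9 (mod 247)
6^32 ≡ 9^2 = 81 ≡ 81 (mod 247)
6^64 ≡ 81^2 = 6561 ≡ 139 (mod 247)
6^128 ≡ 139^2 = 19321 ≡ 55 (mod 247)
246 = 128 + 64 + 32 + 16 + 4 + 2 in binary powers of 2.
So 6^246 ≡ 55 · 139 · 81 · 9 · 61 · 36 ≡ 64 (mod 247).
Since 64 ≠ 1, base 6 is a Fermat witness: 247 is composite.

64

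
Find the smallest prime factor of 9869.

71

9869 is odd.
Digit sum 32, not divisible by 3.
Ends in 9: not divisible by 5.
7: 9869 = 7·1409 + 6
11: 9869 = 11·897 + 2
13: 9869 = 13·759 + 2
17: 9869 = 17·580 + 9
19: 9869 = 19·519 + 8
23: 9869 = 23·429 + 2
29: 9869 = 29·340 + 9
31: 9869 = 31·318 + 11
37: 9869 = 37·266 + 27
41: 9869 = 41·240 + 29
43: 9869 = 43·229 + 22
47: 9869 = 47·209 + 46
53: 9869 = 53·186 + 11
59: 9869 = 59·167 + 16
61: 9869 = 61·161 + 48
67: 9869 = 67·147 + 20
71: 9869 = 71·139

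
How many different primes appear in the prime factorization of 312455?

5

312455 = 5 · 62491
62491 = 11 · 5681
5681 = 13 · 437
437 = 19 · 23
312455 = 5 · 11 · 13 · 19 · 23, which has 5 distinct prime factors.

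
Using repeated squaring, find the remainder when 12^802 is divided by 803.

771

12^1 ≡ 12 (mod 803)
12^2 ≡ 12^2 = 144 ≡ 144 (mod 803)
12^4 ≡ 144^2 = 20736 ≡ 661 (mod 803)
12^8 ≡ 661^2 = 436921 ≡ 89 (mod 803)
12^16 ≡ 89^2 = 7921 ≡ 694 (mod 803)
12^32 ≡ 694^2 = 481636 ≡ 639 (mod 803)
12^64 ≡ 639^2 = 408321 ≡ 397 (mod 803)
12^128 ≡ 397^2 = 157609 ≡ 221 (mod 803)
12^256 ≡ 221^2 = 48841 ≡ 661 (mod 803)
12^512 ≡ 661^2 = 436921 ≡ 89 (mod 803)
802 = 512 + 256 + 32 + 2 in binary powers of 2.
So 12^802 ≡ 89 · 661 · 639 · 144 ≡ 771 (mod 803).
Since 771 ≠ 1, base 12 is a Fermat witness: 803 is composite.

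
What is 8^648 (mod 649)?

8^1 ≡ 8 (mod 649)
8^2 ≡ 8^2 = 64 ≡ 64 (mod 649)
8^4 ≡ 64^2 = 4096 ≡ 202 (mod 649)
8^8 ≡ 202^2 = 40804 ≡ 566 (mod 649)
8^16 ≡ 566^2 = 320356 ≡ 399 (mod 649)
8^32 ≡ 399^2 = 159201 ≡ 196 (mod 649)
8^64 ≡ 196^2 = 38416 ≡ 125 (mod 649)
8^128 ≡ 125^2 = 15625 ≡ 49 (mod 649)
8^256 ≡ 49^2 = 2401 ≡ 454 (mod 649)
8^512 ≡ 454^2 = 206116 ≡ 383 (mod 649)
648 = 512 + 128 + 8 in binary powers of 2.
So 8^648 ≡ 383 · 49 · 566 ≡ 588 (mod 649).
Since 588 ≠ 1, base 8 is a Fermat witness: 649 is composite.

588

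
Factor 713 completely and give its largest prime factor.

713 = 23 · 31
31 is prime.
So 713 = 23 · 31; the largest prime factor is 31.

31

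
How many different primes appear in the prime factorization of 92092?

5

92092 = 2^2 · 23023
23023 = 7 · 3289
3289 = 11 · 299
299 = 13 · 23
92092 = 2^2 · 7 · 11 · 13 · 23, which has 5 distinct prime factors.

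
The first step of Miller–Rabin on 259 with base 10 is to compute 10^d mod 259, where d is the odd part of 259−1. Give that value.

259 − 1 = 258 = 2^1 · 129, so d = 129.
10^1 ≡ 10 (mod 259)
10^2 ≡ 10^2 = 100 ≡ 100 (mod 259)
10^4 ≡ 100^2 = 10000 ≡ 158 (mod 259)
10^8 ≡ 158^2 = 24964 ≡ 100 (mod 259)
10^16 ≡ 100^2 = 10000 ≡ 158 (mod 259)
10^32 ≡ 158^2 = 24964 ≡ 100 (mod 259)
10^64 ≡ 100^2 = 10000 ≡ 158 (mod 259)
10^128 ≡ 158^2 = 24964 ≡ 100 (mod 259)
129 = 128 + 1 in binary powers of 2.
So 10^129 ≡ 100 · 10 ≡ 223 (mod 259).
Squaring chain: 223; never reaches −1, so base 10 is a Miller–Rabin witness that 259 is composite.

223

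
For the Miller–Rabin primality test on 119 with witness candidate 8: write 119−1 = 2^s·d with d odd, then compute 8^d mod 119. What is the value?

36

119 − 1 = 118 = 2^1 · 59, so d = 59.
8^1 ≡ 8 (mod 119)
8^2 ≡ 8^2 = 64 ≡ 64 (mod 119)
8^4 ≡ 64^2 = 4096 ≡ 50 (mod 119)
8^8 ≡ 50^2 = 2500 ≡ 1 (mod 119)
8^16 ≡ 1^2 = 1 ≡ 1 (mod 119)
8^32 ≡ 1^2 = 1 ≡ 1 (mod 119)
59 = 32 + 16 + 8 + 2 + 1 in binary powers of 2.
So 8^59 ≡ 1 · 1 · 1 · 64 · 8 ≡ 36 (mod 119).
Squaring chain: 36; never reaches −1, so base 8 is a Miller–Rabin witness that 119 is composite.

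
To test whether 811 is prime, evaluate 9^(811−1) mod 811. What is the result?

1

9^1 ≡ 9 (mod 811)
9^2 ≡ 9^2 = 81 ≡ 81 (mod 811)
9^4 ≡ 81^2 = 6561 ≡ 73 (mod 811)
9^8 ≡ 73^2 = 5329 ≡ 463 (mod 811)
9^16 ≡ 463^2 = 214369 ≡ 265 (mod 811)
9^32 ≡ 265^2 = 70225 ≡ 479 (mod 811)
9^64 ≡ 479^2 = 229441 ≡ 739 (mod 811)
9^128 ≡ 739^2 = 546121 ≡ 318 (mod 811)
9^256 ≡ 318^2 = 101124 ≡ 560 (mod 811)
9^512 ≡ 560^2 = 313600 ≡ 554 (mod 811)
810 = 512 + 256 + 32 + 8 + 2 in binary powers of 2.
So 9^810 ≡ 554 · 560 · 479 · 463 · 81 ≡ 1 (mod 811).
Since the result is 1, base 9 gives no evidence that 811 is composite.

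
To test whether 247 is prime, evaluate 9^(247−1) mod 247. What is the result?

9^1 ≡ 9 (mod 247)
9^2 ≡ 9^2 = 81 ≡ 81 (mod 247)
9^4 ≡ 81^2 = 6561 ≡ 139 (mod 247)
9^8 ≡ 139^2 = 19321 ≡ 55 (mod 247)
9^16 ≡ 55^2 = 3025 ≡ 61 (mod 247)
9^32 ≡ 61^2 = 3721 ≡ 16 (mod 247)
9^64 ≡ 16^2 = 256 ≡ 9 (mod 247)
9^128 ≡ 9^2 = 81 ≡ 81 (mod 247)
246 = 128 + 64 + 32 + 16 + 4 + 2 in binary powers of 2.
So 9^246 ≡ 81 · 9 · 16 · 61 · 139 · 81 ≡ 235 (mod 247).
Since 235 ≠ 1, base 9 is a Fermat witness: 247 is composite.

235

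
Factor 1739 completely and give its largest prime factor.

1739 = 37 · 47
47 is prime.
So 1739 = 37 · 47; the largest prime factor is 47.

47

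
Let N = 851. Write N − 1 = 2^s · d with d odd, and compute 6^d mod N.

302

851 − 1 = 850 = 2^1 · 425, so d = 425.
6^1 ≡ 6 (mod 851)
6^2 ≡ 6^2 = 36 ≡ 36 (mod 851)
6^4 ≡ 36^2 = 1296 ≡ 445 (mod 851)
6^8 ≡ 445^2 = 198025 ≡ 593 (mod 851)
6^16 ≡ 593^2 = 351649 ≡ 186 (mod 851)
6^32 ≡ 186^2 = 34596 ≡ 556 (mod 851)
6^64 ≡ 556^2 = 309136 ≡ 223 (mod 851)
6^128 ≡ 223^2 = 49729 ≡ 371 (mod 851)
6^256 ≡ 371^2 = 137641 ≡ 630 (mod 851)
425 = 256 + 128 + 32 + 8 + 1 in binary powers of 2.
So 6^425 ≡ 630 · 371 · 556 · 593 · 6 ≡ 302 (mod 851).
Squaring chain: 302; never reaches −1, so base 6 is a Miller–Rabin witness that 851 is composite.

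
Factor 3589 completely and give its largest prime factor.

3589 = 37 · 97
97 is prime.
So 3589 = 37 · 97; the largest prime factor is 97.

97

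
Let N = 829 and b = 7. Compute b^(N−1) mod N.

7^1 ≡ 7 (mod 829)
7^2 ≡ 7^2 = 49 ≡ 49 (mod 829)
7^4 ≡ 49^2 = 2401 ≡ 743 (mod 829)
7^8 ≡ 743^2 = 552049 ≡ 764 (mod 829)
7^16 ≡ 764^2 = 583696 ≡ 80 (mod 829)
7^32 ≡ 80^2 = 6400 ≡ 597 (mod 829)
7^64 ≡ 597^2 = 356409 ≡ 768 (mod 829)
7^128 ≡ 768^2 = 589824 ≡ 405 (mod 829)
7^256 ≡ 405^2 = 164025 ≡ 712 (mod 829)
7^512 ≡ 712^2 = 506944 ≡ 425 (mod 829)
828 = 512 + 256 + 32 + 16 + 8 + 4 in binary powers of 2.
So 7^828 ≡ 425 · 712 · 597 · 80 · 764 · 743 ≡ 1 (mod 829).
Since the result is 1, base 7 gives no evidence that 829 is composite.

1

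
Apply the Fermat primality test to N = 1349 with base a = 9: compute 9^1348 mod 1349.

1068

9^1 ≡ 9 (mod 1349)
9^2 ≡ 9^2 = 81 ≡ 81 (mod 1349)
9^4 ≡ 81^2 = 6561 ≡ 1165 (mod 1349)
9^8 ≡ 1165^2 = 1357225 ≡ 131 (mod 1349)
9^16 ≡ 131^2 = 17161 ≡ 973 (mod 1349)
9^32 ≡ 973^2 = 946729 ≡ 1080 (mod 1349)
9^64 ≡ 1080^2 = 1166400 ≡ 864 (mod 1349)
9^128 ≡ 864^2 = 746496 ≡ 499 (mod 1349)
9^256 ≡ 499^2 = 249001 ≡ 785 (mod 1349)
9^512 ≡ 785^2 = 616225 ≡ 1081 (mod 1349)
9^1024 ≡ 1081^2 = 1168561 ≡ 327 (mod 1349)
1348 = 1024 + 256 + 64 + 4 in binary powers of 2.
So 9^1348 ≡ 327 · 785 · 864 · 1165 ≡ 1068 (mod 1349).
Since 1068 ≠ 1, base 9 is a Fermat witness: 1349 is composite.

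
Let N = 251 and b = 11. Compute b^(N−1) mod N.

1

11^1 ≡ 11 (mod 251)
11^2 ≡ 11^2 = 121 ≡ 121 (mod 251)
11^4 ≡ 121^2 = 14641 ≡ 83 (mod 251)
11^8 ≡ 83^2 = 6889 ≡ 112 (mod 251)
11^16 ≡ 112^2 = 12544 ≡ 245 (mod 251)
11^32 ≡ 245^2 = 60025 ≡ 36 (mod 251)
11^64 ≡ 36^2 = 1296 ≡ 41 (mod 251)
11^128 ≡ 41^2 = 1681 ≡ 175 (mod 251)
250 = 128 + 64 + 32 + 16 + 8 + 2 in binary powers of 2.
So 11^250 ≡ 175 · 41 · 36 · 245 · 112 · 121 ≡ 1 (mod 251).
Since the result is 1, base 11 gives no evidence that 251 is composite.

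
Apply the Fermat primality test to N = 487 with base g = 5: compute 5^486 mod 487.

5^1 ≡ 5 (mod 487)
5^2 ≡ 5^2 = 25 ≡ 25 (mod 487)
5^4 ≡ 25^2 = 625 ≡ 138 (mod 487)
5^8 ≡ 138^2 = 19044 ≡ 51 (mod 487)
5^16 ≡ 51^2 = 2601 ≡ 166 (mod 487)
5^32 ≡ 166^2 = 27556 ≡ 284 (mod 487)
5^64 ≡ 284^2 = 80656 ≡ 301 (mod 487)
5^128 ≡ 301^2 = 90601 ≡ 19 (mod 487)
5^256 ≡ 19^2 = 361 ≡ 361 (mod 487)
486 = 256 + 128 + 64 + 32 + 4 + 2 in binary powers of 2.
So 5^486 ≡ 361 · 19 · 301 · 284 · 138 · 25 ≡ 1 (mod 487).
Since the result is 1, base 5 gives no evidence that 487 is composite.

1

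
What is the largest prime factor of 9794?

83

9794 = 2 · 4897
4897 = 59 · 83
83 is prime.
So 9794 = 2 · 59 · 83; the largest prime factor is 83.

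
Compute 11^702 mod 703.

1

11^1 ≡ 11 (mod 703)
11^2 ≡ 11^2 = 121 ≡ 121 (mod 703)
11^4 ≡ 121^2 = 14641 ≡ 581 (mod 703)
11^8 ≡ 581^2 = 337561 ≡ 121 (mod 703)
11^16 ≡ 121^2 = 14641 ≡ 581 (mod 703)
11^32 ≡ 581^2 = 337561 ≡ 121 (mod 703)
11^64 ≡ 121^2 = 14641 ≡ 581 (mod 703)
11^128 ≡ 581^2 = 337561 ≡ 121 (mod 703)
11^256 ≡ 121^2 = 14641 ≡ 581 (mod 703)
11^512 ≡ 581^2 = 337561 ≡ 121 (mod 703)
702 = 512 + 128 + 32 + 16 + 8 + 4 + 2 in binary powers of 2.
So 11^702 ≡ 121 · 121 · 121 · 581 · 121 · 581 · 121 ≡ 1 (mod 703).
Since the result is 1, base 11 gives no evidence that 703 is composite.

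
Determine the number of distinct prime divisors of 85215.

5

85215 = 3 · 28405
28405 = 5 · 5681
5681 = 13 · 437
437 = 19 · 23
85215 = 3 · 5 · 13 · 19 · 23, which has 5 distinct prime factors.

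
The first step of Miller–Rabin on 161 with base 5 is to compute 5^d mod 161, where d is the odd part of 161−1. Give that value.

161 − 1 = 160 = 2^5 · 5, so d = 5.
5^1 ≡ 5 (mod 161)
5^2 ≡ 5^2 = 25 ≡ 25 (mod 161)
5^4 ≡ 25^2 = 625 ≡ 142 (mod 161)
5 = 4 + 1 in binary powers of 2.
So 5^5 ≡ 142 · 5 ≡ 66 (mod 161).
Squaring chain: 66 → 9 → 81 → 121 → 151; never reaches −1, so base 5 is a Miller–Rabin witness that 161 is composite.

66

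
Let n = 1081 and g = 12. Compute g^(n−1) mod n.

98

12^1 ≡ 12 (mod 1081)
12^2 ≡ 12^2 = 144 ≡ 144 (mod 1081)
12^4 ≡ 144^2 = 20736 ≡ 197 (mod 1081)
12^8 ≡ 197^2 = 38809 ≡ 974 (mod 1081)
12^16 ≡ 974^2 = 948676 ≡ 639 (mod 1081)
12^32 ≡ 639^2 = 408321 ≡ 784 (mod 1081)
12^64 ≡ 784^2 = 614656 ≡ 648 (mod 1081)
12^128 ≡ 648^2 = 419904 ≡ 476 (mod 1081)
12^256 ≡ 476^2 = 226576 ≡ 647 (mod 1081)
12^512 ≡ 647^2 = 418609 ≡ 262 (mod 1081)
12^1024 ≡ 262^2 = 68644 ≡ 541 (mod 1081)
1080 = 1024 + 32 + 16 + 8 in binary powers of 2.
So 12^1080 ≡ 541 · 784 · 639 · 974 ≡ 98 (mod 1081).
Since 98 ≠ 1, base 12 is a Fermat witness: 1081 is composite.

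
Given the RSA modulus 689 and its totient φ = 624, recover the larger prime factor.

53

φ(n) = (p−1)(q−1) = n − (p+q) + 1, so p + q = 689 − 624 + 1 = 66.
p and q are the roots of t² − 66t + 689 = 0.
Discriminant: 66² − 4·689 = 4356 − 2756 = 1600; √1600 = 40.
q = (66 − 40)/2 = 13, p = (66 + 40)/2 = 53.
Check: 13 · 53 = 689.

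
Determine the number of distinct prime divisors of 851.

851 = 23 · 37
851 = 23 · 37, which has 2 distinct prime factors.

2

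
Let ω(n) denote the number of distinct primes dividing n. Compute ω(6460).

4

6460 = 2^2 · 1615
1615 = 5 · 323
323 = 17 · 19
6460 = 2^2 · 5 · 17 · 19, which has 4 distinct prime factors.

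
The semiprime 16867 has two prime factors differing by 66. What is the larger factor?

Since p = q + 66, we have 16867 = q(q + 66), so q² + 66q − 16867 = 0.
Discriminant: 66² + 4·16867 = 4356 + 67468 = 71824; √71824 = 268.
q = (−66 + 268)/2 = 101, and p = q + 66 = 167.
Check: 101 · 167 = 16867.

167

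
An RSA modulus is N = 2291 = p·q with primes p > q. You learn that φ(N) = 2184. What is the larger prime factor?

79

φ(n) = (p−1)(q−1) = n − (p+q) + 1, so p + q = 2291 − 2184 + 1 = 108.
p and q are the roots of t² − 108t + 2291 = 0.
Discriminant: 108² − 4·2291 = 11664 − 9164 = 2500; √2500 = 50.
q = (108 − 50)/2 = 29, p = (108 + 50)/2 = 79.
Check: 29 · 79 = 2291.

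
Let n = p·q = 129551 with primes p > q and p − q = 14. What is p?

367

Since p = q + 14, we have 129551 = q(q + 14), so q² + 14q − 129551 = 0.
Discriminant: 14² + 4·129551 = 196 + 518204 = 518400; √518400 = 720.
q = (−14 + 720)/2 = 353, and p = q + 14 = 367.
Check: 353 · 367 = 129551.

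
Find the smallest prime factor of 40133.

40133 is odd.
Digit sum 11, not divisible by 3.
Ends in 3: not divisible by 5.
7: 40133 = 7·5733 + 2
11: 40133 = 11·3648 + 5
13: 40133 = 13·3087 + 2
17: 40133 = 17·2360 + 13
19: 40133 = 19·2112 + 5
23: 40133 = 23·1744 + 21
29: 40133 = 29·1383 + 26
31: 40133 = 31·1294 + 19
37: 40133 = 37·1084 + 25
41: 40133 = 41·978 + 35
43: 40133 = 43·933 + 14
47: 40133 = 47·853 + 42
53: 40133 = 53·757 + 12
59: 40133 = 59·680 + 13
61: 40133 = 61·657 + 56
67: 40133 = 67·599

67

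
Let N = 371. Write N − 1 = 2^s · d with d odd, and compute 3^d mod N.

26

371 − 1 = 370 = 2^1 · 185, so d = 185.
3^1 ≡ 3 (mod 371)
3^2 ≡ 3^2 = 9 ≡ 9 (mod 371)
3^4 ≡ 9^2 = 81 ≡ 81 (mod 371)
3^8 ≡ 81^2 = 6561 ≡ 254 (mod 371)
3^16 ≡ 254^2 = 64516 ≡ 333 (mod 371)
3^32 ≡ 333^2 = 110889 ≡ 331 (mod 371)
3^64 ≡ 331^2 = 109561 ≡ 116 (mod 371)
3^128 ≡ 116^2 = 13456 ≡ 100 (mod 371)
185 = 128 + 32 + 16 + 8 + 1 in binary powers of 2.
So 3^185 ≡ 100 · 331 · 333 · 254 · 3 ≡ 26 (mod 371).
Squaring chain: 26; never reaches −1, so base 3 is a Miller–Rabin witness that 371 is composite.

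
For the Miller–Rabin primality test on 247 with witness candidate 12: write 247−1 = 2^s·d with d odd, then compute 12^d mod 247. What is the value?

246

247 − 1 = 246 = 2^1 · 123, so d = 123.
12^1 ≡ 12 (mod 247)
12^2 ≡ 12^2 = 144 ≡ 144 (mod 247)
12^4 ≡ 144^2 = 20736 ≡ 235 (mod 247)
12^8 ≡ 235^2 = 55225 ≡ 144 (mod 247)
12^16 ≡ 144^2 = 20736 ≡ 235 (mod 247)
12^32 ≡ 235^2 = 55225 ≡ 144 (mod 247)
12^64 ≡ 144^2 = 20736 ≡ 235 (mod 247)
123 = 64 + 32 + 16 + 8 + 2 + 1 in binary powers of 2.
So 12^123 ≡ 235 · 144 · 235 · 144 · 144 · 12 ≡ 246 (mod 247).
Since 12^d ≡ 246 (mod 247), base 12 does not prove 247 composite.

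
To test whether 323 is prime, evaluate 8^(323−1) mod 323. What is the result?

8^1 ≡ 8 (mod 323)
8^2 ≡ 8^2 = 64 ≡ 64 (mod 323)
8^4 ≡ 64^2 = 4096 ≡ 220 (mod 323)
8^8 ≡ 220^2 = 48400 ≡ 273 (mod 323)
8^16 ≡ 273^2 = 74529 ≡ 239 (mod 323)
8^32 ≡ 239^2 = 57121 ≡ 273 (mod 323)
8^64 ≡ 273^2 = 74529 ≡ 239 (mod 323)
8^128 ≡ 239^2 = 57121 ≡ 273 (mod 323)
8^256 ≡ 273^2 = 74529 ≡ 239 (mod 323)
322 = 256 + 64 + 2 in binary powers of 2.
So 8^322 ≡ 239 · 239 · 64 ≡ 30 (mod 323).
Since 30 ≠ 1, base 8 is a Fermat witness: 323 is composite.

30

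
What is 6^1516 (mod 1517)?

6^1 ≡ 6 (mod 1517)
6^2 ≡ 6^2 = 36 ≡ 36 (mod 1517)
6^4 ≡ 36^2 = 1296 ≡ 1296 (mod 1517)
6^8 ≡ 1296^2 = 1679616 ≡ 297 (mod 1517)
6^16 ≡ 297^2 = 88209 ≡ 223 (mod 1517)
6^32 ≡ 223^2 = 49729 ≡ 1185 (mod 1517)
6^64 ≡ 1185^2 = 1404225 ≡ 1000 (mod 1517)
6^128 ≡ 1000^2 = 1000000 ≡ 297 (mod 1517)
6^256 ≡ 297^2 = 88209 ≡ 223 (mod 1517)
6^512 ≡ 223^2 = 49729 ≡ 1185 (mod 1517)
6^1024 ≡ 1185^2 = 1404225 ≡ 1000 (mod 1517)
1516 = 1024 + 256 + 128 + 64 + 32 + 8 + 4 in binary powers of 2.
So 6^1516 ≡ 1000 · 223 · 297 · 1000 · 1185 · 297 · 1296 ≡ 556 (mod 1517).
Since 556 ≠ 1, base 6 is a Fermat witness: 1517 is composite.

556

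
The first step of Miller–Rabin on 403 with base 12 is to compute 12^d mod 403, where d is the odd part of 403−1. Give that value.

403 − 1 = 402 = 2^1 · 201, so d = 201.
12^1 ≡ 12 (mod 403)
12^2 ≡ 12^2 = 144 ≡ 144 (mod 403)
12^4 ≡ 144^2 = 20736 ≡ 183 (mod 403)
12^8 ≡ 183^2 = 33489 ≡ 40 (mod 403)
12^16 ≡ 40^2 = 1600 ≡ 391 (mod 403)
12^32 ≡ 391^2 = 152881 ≡ 144 (mod 403)
12^64 ≡ 144^2 = 20736 ≡ 183 (mod 403)
12^128 ≡ 183^2 = 33489 ≡ 40 (mod 403)
201 = 128 + 64 + 8 + 1 in binary powers of 2.
So 12^201 ≡ 40 · 183 · 40 · 12 ≡ 246 (mod 403).
Squaring chain: 246; never reaches −1, so base 12 is a Miller–Rabin witness that 403 is composite.

246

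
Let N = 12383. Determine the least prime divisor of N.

7

12383 is odd.
Digit sum 17, not divisible by 3.
Ends in 3: not divisible by 5.
7: 12383 = 7·1769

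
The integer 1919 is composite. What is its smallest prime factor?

1919 is odd.
Digit sum 20, not divisible by 3.
Ends in 9: not divisible by 5.
7: 1919 = 7·274 + 1
11: 1919 = 11·174 + 5
13: 1919 = 13·147 + 8
17: 1919 = 17·112 + 15
19: 1919 = 19·101

19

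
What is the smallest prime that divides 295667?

295667 is odd.
Digit sum 35, not divisible by 3.
Ends in 7: not divisible by 5.
7: 295667 = 7·42238 + 1
11: 295667 = 11·26878 + 9
13: 295667 = 13·22743 + 8
17: 295667 = 17·17392 + 3
19: 295667 = 19·15561 + 8
23: 295667 = 23·12855 + 2
29: 295667 = 29·10195 + 12
31: 295667 = 31·9537 + 20
37: 295667 = 37·7991

37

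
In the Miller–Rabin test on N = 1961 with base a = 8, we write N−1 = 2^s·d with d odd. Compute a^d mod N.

1961 − 1 = 1960 = 2^3 · 245, so d = 245.
8^1 ≡ 8 (mod 1961)
8^2 ≡ 8^2 = 64 ≡ 64 (mod 1961)
8^4 ≡ 64^2 = 4096 ≡ 174 (mod 1961)
8^8 ≡ 174^2 = 30276 ≡ 861 (mod 1961)
8^16 ≡ 861^2 = 741321 ≡ 63 (mod 1961)
8^32 ≡ 63^2 = 3969 ≡ 47 (mod 1961)
8^64 ≡ 47^2 = 2209 ≡ 248 (mod 1961)
8^128 ≡ 248^2 = 61504 ≡ 713 (mod 1961)
245 = 128 + 64 + 32 + 16 + 4 + 1 in binary powers of 2.
So 8^245 ≡ 713 · 248 · 47 · 63 · 174 · 8 ≡ 393 (mod 1961).
Squaring chain: 393 → 1491 → 1268; never reaches −1, so base 8 is a Miller–Rabin witness that 1961 is composite.

393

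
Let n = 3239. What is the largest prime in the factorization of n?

3239 = 41 · 79
79 is prime.
So 3239 = 41 · 79; the largest prime factor is 79.

79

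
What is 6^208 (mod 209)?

158

6^1 ≡ 6 (mod 209)
6^2 ≡ 6^2 = 36 ≡ 36 (mod 209)
6^4 ≡ 36^2 = 1296 ≡ 42 (mod 209)
6^8 ≡ 42^2 = 1764 ≡ 92 (mod 209)
6^16 ≡ 92^2 = 8464 ≡ 104 (mod 209)
6^32 ≡ 104^2 = 10816 ≡ 157 (mod 209)
6^64 ≡ 157^2 = 24649 ≡ 196 (mod 209)
6^128 ≡ 196^2 = 38416 ≡ 169 (mod 209)
208 = 128 + 64 + 16 in binary powers of 2.
So 6^208 ≡ 169 · 196 · 104 ≡ 158 (mod 209).
Since 158 ≠ 1, base 6 is a Fermat witness: 209 is composite.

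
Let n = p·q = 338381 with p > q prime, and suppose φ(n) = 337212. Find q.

523

φ(n) = (p−1)(q−1) = n − (p+q) + 1, so p + q = 338381 − 337212 + 1 = 1170.
p and q are the roots of t² − 1170t + 338381 = 0.
Discriminant: 1170² − 4·338381 = 1368900 − 1353524 = 15376; √15376 = 124.
q = (1170 − 124)/2 = 523, p = (1170 + 124)/2 = 647.
Check: 523 · 647 = 338381.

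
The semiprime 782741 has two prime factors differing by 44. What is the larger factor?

Since p = q + 44, we have 782741 = q(q + 44), so q² + 44q − 782741 = 0.
Discriminant: 44² + 4·782741 = 1936 + 3130964 = 3132900; √3132900 = 1770.
q = (−44 + 1770)/2 = 863, and p = q + 44 = 907.
Check: 863 · 907 = 782741.

907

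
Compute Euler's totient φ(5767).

5616

Factor: 5767 = 73 · 79.
φ(5767) = (73−1) · (79−1) = 72 · 78 = 5616.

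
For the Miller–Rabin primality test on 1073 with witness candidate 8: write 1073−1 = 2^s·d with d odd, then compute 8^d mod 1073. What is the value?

1073 − 1 = 1072 = 2^4 · 67, so d = 67.
8^1 ≡ 8 (mod 1073)
8^2 ≡ 8^2 = 64 ≡ 64 (mod 1073)
8^4 ≡ 64^2 = 4096 ≡ 877 (mod 1073)
8^8 ≡ 877^2 = 769129 ≡ 861 (mod 1073)
8^16 ≡ 861^2 = 741321 ≡ 951 (mod 1073)
8^32 ≡ 951^2 = 904401 ≡ 935 (mod 1073)
8^64 ≡ 935^2 = 874225 ≡ 803 (mod 1073)
67 = 64 + 2 + 1 in binary powers of 2.
So 8^67 ≡ 803 · 64 · 8 ≡ 177 (mod 1073).
Squaring chain: 177 → 212 → 951 → 935; never reaches −1, so base 8 is a Miller–Rabin witness that 1073 is composite.

177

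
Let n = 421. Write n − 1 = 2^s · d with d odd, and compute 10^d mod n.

421 − 1 = 420 = 2^2 · 105, so d = 105.
10^1 ≡ 10 (mod 421)
10^2 ≡ 10^2 = 100 ≡ 100 (mod 421)
10^4 ≡ 100^2 = 10000 ≡ 317 (mod 421)
10^8 ≡ 317^2 = 100489 ≡ 291 (mod 421)
10^16 ≡ 291^2 = 84681 ≡ 60 (mod 421)
10^32 ≡ 60^2 = 3600 ≡ 232 (mod 421)
10^64 ≡ 232^2 = 53824 ≡ 357 (mod 421)
105 = 64 + 32 + 8 + 1 in binary powers of 2.
So 10^105 ≡ 357 · 232 · 291 · 10 ≡ 392 (mod 421).
Squaring chain: 392 → 420; reaches −1, so base 10 does not prove 421 composite.

392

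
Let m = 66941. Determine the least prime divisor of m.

7

66941 is odd.
Digit sum 26, not divisible by 3.
Ends in 1: not divisible by 5.
7: 66941 = 7·9563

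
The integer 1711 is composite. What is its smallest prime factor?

29

1711 is odd.
Digit sum 10, not divisible by 3.
Ends in 1: not divisible by 5.
7: 1711 = 7·244 + 3
11: 1711 = 11·155 + 6
13: 1711 = 13·131 + 8
17: 1711 = 17·100 + 11
19: 1711 = 19·90 + 1
23: 1711 = 23·74 + 9
29: 1711 = 29·59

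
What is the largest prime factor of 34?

17

34 = 2 · 17
17 is prime.
So 34 = 2 · 17; the largest prime factor is 17.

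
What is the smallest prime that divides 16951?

11

16951 is odd.
Digit sum 22, not divisible by 3.
Ends in 1: not divisible by 5.
7: 16951 = 7·2421 + 4
11: 16951 = 11·1541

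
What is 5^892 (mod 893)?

5^1 ≡ 5 (mod 893)
5^2 ≡ 5^2 = 25 ≡ 25 (mod 893)
5^4 ≡ 25^2 = 625 ≡ 625 (mod 893)
5^8 ≡ 625^2 = 390625 ≡ 384 (mod 893)
5^16 ≡ 384^2 = 147456 ≡ 111 (mod 893)
5^32 ≡ 111^2 = 12321 ≡ 712 (mod 893)
5^64 ≡ 712^2 = 506944 ≡ 613 (mod 893)
5^128 ≡ 613^2 = 375769 ≡ 709 (mod 893)
5^256 ≡ 709^2 = 502681 ≡ 815 (mod 893)
5^512 ≡ 815^2 = 664225 ≡ 726 (mod 893)
892 = 512 + 256 + 64 + 32 + 16 + 8 + 4 in binary powers of 2.
So 5^892 ≡ 726 · 815 · 613 · 712 · 111 · 384 · 625 ≡ 613 (mod 893).
Since 613 ≠ 1, base 5 is a Fermat witness: 893 is composite.

613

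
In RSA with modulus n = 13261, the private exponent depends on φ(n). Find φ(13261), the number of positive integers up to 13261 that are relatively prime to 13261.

Factor: 13261 = 89 · 149.
φ(13261) = (89−1) · (149−1) = 88 · 148 = 13024.

13024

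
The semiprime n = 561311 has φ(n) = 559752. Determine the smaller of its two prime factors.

563

φ(n) = (p−1)(q−1) = n − (p+q) + 1, so p + q = 561311 − 559752 + 1 = 1560.
p and q are the roots of t² − 1560t + 561311 = 0.
Discriminant: 1560² − 4·561311 = 2433600 − 2245244 = 188356; √188356 = 434.
q = (1560 − 434)/2 = 563, p = (1560 + 434)/2 = 997.
Check: 563 · 997 = 561311.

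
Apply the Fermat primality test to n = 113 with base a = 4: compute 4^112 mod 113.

1

4^1 ≡ 4 (mod 113)
4^2 ≡ 4^2 = 16 ≡ 16 (mod 113)
4^4 ≡ 16^2 = 256 ≡ 30 (mod 113)
4^8 ≡ 30^2 = 900 ≡ 109 (mod 113)
4^16 ≡ 109^2 = 11881 ≡ 16 (mod 113)
4^32 ≡ 16^2 = 256 ≡ 30 (mod 113)
4^64 ≡ 30^2 = 900 ≡ 109 (mod 113)
112 = 64 + 32 + 16 in binary powers of 2.
So 4^112 ≡ 109 · 30 · 16 ≡ 1 (mod 113).
Since the result is 1, base 4 gives no evidence that 113 is composite.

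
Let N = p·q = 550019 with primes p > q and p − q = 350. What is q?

587

Since p = q + 350, we have 550019 = q(q + 350), so q² + 350q − 550019 = 0.
Discriminant: 350² + 4·550019 = 122500 + 2200076 = 2322576; √2322576 = 1524.
q = (−350 + 1524)/2 = 587, and p = q + 350 = 937.
Check: 587 · 937 = 550019.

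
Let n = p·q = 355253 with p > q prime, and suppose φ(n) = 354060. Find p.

φ(n) = (p−1)(q−1) = n − (p+q) + 1, so p + q = 355253 − 354060 + 1 = 1194.
p and q are the roots of t² − 1194t + 355253 = 0.
Discriminant: 1194² − 4·355253 = 1425636 − 1421012 = 4624; √4624 = 68.
q = (1194 − 68)/2 = 563, p = (1194 + 68)/2 = 631.
Check: 563 · 631 = 355253.

631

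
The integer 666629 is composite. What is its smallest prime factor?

37

666629 is odd.
Digit sum 35, not divisible by 3.
Ends in 9: not divisible by 5.
7: 666629 = 7·95232 + 5
11: 666629 = 11·60602 + 7
13: 666629 = 13·51279 + 2
17: 666629 = 17·39213 + 8
19: 666629 = 19·35085 + 14
23: 666629 = 23·28983 + 20
29: 666629 = 29·22987 + 6
31: 666629 = 31·21504 + 5
37: 666629 = 37·18017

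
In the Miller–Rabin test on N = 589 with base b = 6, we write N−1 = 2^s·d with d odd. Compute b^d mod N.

589 − 1 = 588 = 2^2 · 147, so d = 147.
6^1 ≡ 6 (mod 589)
6^2 ≡ 6^2 = 36 ≡ 36 (mod 589)
6^4 ≡ 36^2 = 1296 ≡ 118 (mod 589)
6^8 ≡ 118^2 = 13924 ≡ 377 (mod 589)
6^16 ≡ 377^2 = 142129 ≡ 180 (mod 589)
6^32 ≡ 180^2 = 32400 ≡ 5 (mod 589)
6^64 ≡ 5^2 = 25 ≡ 25 (mod 589)
6^128 ≡ 25^2 = 625 ≡ 36 (mod 589)
147 = 128 + 16 + 2 + 1 in binary powers of 2.
So 6^147 ≡ 36 · 180 · 36 · 6 ≡ 216 (mod 589).
Squaring chain: 216 → 125; never reaches −1, so base 6 is a Miller–Rabin witness that 589 is composite.

216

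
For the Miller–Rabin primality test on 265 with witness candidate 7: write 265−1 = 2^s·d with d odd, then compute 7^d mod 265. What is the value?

82

265 − 1 = 264 = 2^3 · 33, so d = 33.
7^1 ≡ 7 (mod 265)
7^2 ≡ 7^2 = 49 ≡ 49 (mod 265)
7^4 ≡ 49^2 = 2401 ≡ 16 (mod 265)
7^8 ≡ 16^2 = 256 ≡ 256 (mod 265)
7^16 ≡ 256^2 = 65536 ≡ 81 (mod 265)
7^32 ≡ 81^2 = 6561 ≡ 201 (mod 265)
33 = 32 + 1 in binary powers of 2.
So 7^33 ≡ 201 · 7 ≡ 82 (mod 265).
Squaring chain: 82 → 99 → 261; never reaches −1, so base 7 is a Miller–Rabin witness that 265 is composite.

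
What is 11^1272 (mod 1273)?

11^1 ≡ 11 (mod 1273)
11^2 ≡ 11^2 = 121 ≡ 121 (mod 1273)
11^4 ≡ 121^2 = 14641 ≡ 638 (mod 1273)
11^8 ≡ 638^2 = 407044 ≡ 957 (mod 1273)
11^16 ≡ 957^2 = 915849 ≡ 562 (mod 1273)
11^32 ≡ 562^2 = 315844 ≡ 140 (mod 1273)
11^64 ≡ 140^2 = 19600 ≡ 505 (mod 1273)
11^128 ≡ 505^2 = 255025 ≡ 425 (mod 1273)
11^256 ≡ 425^2 = 180625 ≡ 1132 (mod 1273)
11^512 ≡ 1132^2 = 1281424 ≡ 786 (mod 1273)
11^1024 ≡ 786^2 = 617796 ≡ 391 (mod 1273)
1272 = 1024 + 128 + 64 + 32 + 16 + 8 in binary powers of 2.
So 11^1272 ≡ 391 · 425 · 505 · 140 · 562 · 957 ≡ 533 (mod 1273).
Since 533 ≠ 1, base 11 is a Fermat witness: 1273 is composite.

533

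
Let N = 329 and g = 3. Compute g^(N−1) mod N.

165

3^1 ≡ 3 (mod 329)
3^2 ≡ 3^2 = 9 ≡ 9 (mod 329)
3^4 ≡ 9^2 = 81 ≡ 81 (mod 329)
3^8 ≡ 81^2 = 6561 ≡ 310 (mod 329)
3^16 ≡ 310^2 = 96100 ≡ 32 (mod 329)
3^32 ≡ 32^2 = 1024 ≡ 37 (mod 329)
3^64 ≡ 37^2 = 1369 ≡ 53 (mod 329)
3^128 ≡ 53^2 = 2809 ≡ 177 (mod 329)
3^256 ≡ 177^2 = 31329 ≡ 74 (mod 329)
328 = 256 + 64 + 8 in binary powers of 2.
So 3^328 ≡ 74 · 53 · 310 ≡ 165 (mod 329).
Since 165 ≠ 1, base 3 is a Fermat witness: 329 is composite.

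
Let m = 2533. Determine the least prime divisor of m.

2533 is odd.
Digit sum 13, not divisible by 3.
Ends in 3: not divisible by 5.
7: 2533 = 7·361 + 6
11: 2533 = 11·230 + 3
13: 2533 = 13·194 + 11
17: 2533 = 17·149

17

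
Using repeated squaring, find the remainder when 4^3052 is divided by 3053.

4^1 ≡ 4 (mod 3053)
4^2 ≡ 4^2 = 16 ≡ 16 (mod 3053)
4^4 ≡ 16^2 = 256 ≡ 256 (mod 3053)
4^8 ≡ 256^2 = 65536 ≡ 1423 (mod 3053)
4^16 ≡ 1423^2 = 2024929 ≡ 790 (mod 3053)
4^32 ≡ 790^2 = 624100 ≡ 1288 (mod 3053)
4^64 ≡ 1288^2 = 1658944 ≡ 1165 (mod 3053)
4^128 ≡ 1165^2 = 1357225 ≡ 1693 (mod 3053)
4^256 ≡ 1693^2 = 2866249 ≡ 2535 (mod 3053)
4^512 ≡ 2535^2 = 6426225 ≡ 2713 (mod 3053)
4^1024 ≡ 2713^2 = 7360369 ≡ 2639 (mod 3053)
4^2048 ≡ 2639^2 = 6964321 ≡ 428 (mod 3053)
3052 = 2048 + 512 + 256 + 128 + 64 + 32 + 8 + 4 in binary powers of 2.
So 4^3052 ≡ 428 · 2713 · 2535 · 1693 · 1165 · 1288 · 1423 · 256 ≡ 1119 (mod 3053).
Since 1119 ≠ 1, base 4 is a Fermat witness: 3053 is composite.

1119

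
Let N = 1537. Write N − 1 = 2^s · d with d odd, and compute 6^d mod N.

1537 − 1 = 1536 = 2^9 · 3, so d = 3.
6^1 ≡ 6 (mod 1537)
6^2 ≡ 6^2 = 36 ≡ 36 (mod 1537)
3 = 2 + 1 in binary powers of 2.
So 6^3 ≡ 36 · 6 ≡ 216 (mod 1537).
Squaring chain: 216 → 546 → 1475 → 770 → 1155 → 1446 → 596 → 169 → 895; never reaches −1, so base 6 is a Miller–Rabin witness that 1537 is composite.

216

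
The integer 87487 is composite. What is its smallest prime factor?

87487 is odd.
Digit sum 34, not divisible by 3.
Ends in 7: not divisible by 5.
7: 87487 = 7·12498 + 1
11: 87487 = 11·7953 + 4
13: 87487 = 13·6729 + 10
17: 87487 = 17·5146 + 5
19: 87487 = 19·4604 + 11
23: 87487 = 23·3803 + 18
29: 87487 = 29·3016 + 23
31: 87487 = 31·2822 + 5
37: 87487 = 37·2364 + 19
41: 87487 = 41·2133 + 34
43: 87487 = 43·2034 + 25
47: 87487 = 47·1861 + 20
53: 87487 = 53·1650 + 37
59: 87487 = 59·1482 + 49
61: 87487 = 61·1434 + 13
67: 87487 = 67·1305 + 52
71: 87487 = 71·1232 + 15
73: 87487 = 73·1198 + 33
79: 87487 = 79·1107 + 34
83: 87487 = 83·1054 + 5
89: 87487 = 89·983

89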